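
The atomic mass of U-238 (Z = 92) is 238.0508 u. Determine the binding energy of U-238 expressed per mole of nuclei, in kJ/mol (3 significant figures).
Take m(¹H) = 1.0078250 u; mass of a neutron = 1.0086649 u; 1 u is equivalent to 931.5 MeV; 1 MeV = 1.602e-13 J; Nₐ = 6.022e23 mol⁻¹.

1.74e+11 kJ/mol

With 92 protons and 146 neutrons (A = 238):
Mass of separated nucleons = 92(1.0078250) + 146(1.0086649) = 92.7199000 + 147.2650754 = 239.9849754 u
The mass defect is 239.9849754 − 238.0508 = 1.9341754 u.
Binding energy = Δm·c² = 1.9341754 × 931.5 MeV/u = 1801.68 MeV
Per nucleus in joules: 1801.68 MeV × 1.602e-13 J/MeV = 2.8863e-10 J
Per mole: 2.8863e-10 J × 6.022e23 mol⁻¹ = 1.7381e+14 J/mol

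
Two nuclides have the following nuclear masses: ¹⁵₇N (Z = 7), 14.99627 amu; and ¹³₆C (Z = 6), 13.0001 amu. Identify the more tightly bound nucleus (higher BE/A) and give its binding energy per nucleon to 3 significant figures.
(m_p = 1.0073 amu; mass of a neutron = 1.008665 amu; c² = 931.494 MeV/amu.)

¹⁵₇N: Σm = 7(1.0073) + 8(1.008665) = 15.120420 amu; Δm = 0.124150 amu; E_B = 115.645 MeV; E_B/A = 7.710 MeV
¹³₆C: Σm = 6(1.0073) + 7(1.008665) = 13.104455 amu; Δm = 0.104355 amu; E_B = 97.206 MeV; E_B/A = 7.477 MeV
¹⁵₇N has the higher binding energy per nucleon, so it is the more tightly bound nucleus.

¹⁵₇N; 7.71 MeV/nucleon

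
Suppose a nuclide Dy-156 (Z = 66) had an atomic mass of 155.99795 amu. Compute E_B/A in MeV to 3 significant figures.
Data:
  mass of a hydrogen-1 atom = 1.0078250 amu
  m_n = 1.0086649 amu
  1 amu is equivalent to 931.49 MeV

7.75 MeV/nucleon

Σm = 66·m(¹H) + 90·m_n = 66.5164500 + 90.7798410 = 157.2962910 amu
Δm = 157.2962910 − 155.99795 = 1.2983410 amu
E_B = 1.2983410 × 931.49 = 1209.39 MeV
Per nucleon: 1209.39 / 156 = 7.753 MeV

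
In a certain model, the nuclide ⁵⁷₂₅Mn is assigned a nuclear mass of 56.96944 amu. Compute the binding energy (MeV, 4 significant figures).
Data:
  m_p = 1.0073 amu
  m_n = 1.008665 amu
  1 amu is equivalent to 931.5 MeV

Total constituent mass: 25 × 1.0073 + 32 × 1.008665 = 57.459780 amu
The mass defect is 57.459780 − 56.96944 = 0.490340 amu.
Binding energy = Δm·c² = 0.490340 × 931.5 MeV/amu = 456.752 MeV

456.8 MeV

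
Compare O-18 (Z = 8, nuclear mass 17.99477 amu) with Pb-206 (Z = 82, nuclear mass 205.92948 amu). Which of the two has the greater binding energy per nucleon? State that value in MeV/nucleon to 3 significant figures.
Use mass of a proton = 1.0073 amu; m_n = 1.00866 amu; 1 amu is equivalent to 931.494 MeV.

Pb-206; 7.88 MeV/nucleon

O-18: Σm = 8(1.0073) + 10(1.00866) = 18.14500 amu; Δm = 0.15023 amu; E_B = 139.94 MeV; E_B/A = 7.774 MeV
Pb-206: Σm = 82(1.0073) + 124(1.00866) = 207.67244 amu; Δm = 1.74296 amu; E_B = 1623.56 MeV; E_B/A = 7.881 MeV
Pb-206 has the higher binding energy per nucleon, so it is the more tightly bound nucleus.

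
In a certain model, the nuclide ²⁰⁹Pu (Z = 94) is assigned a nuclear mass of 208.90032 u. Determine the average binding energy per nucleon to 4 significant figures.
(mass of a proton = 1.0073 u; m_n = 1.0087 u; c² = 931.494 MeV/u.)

7.962 MeV/nucleon

Total constituent mass: 94 × 1.0073 + 115 × 1.0087 = 210.6867 u
The mass defect is 210.6867 − 208.90032 = 1.78638 u.
Binding energy = Δm·c² = 1.78638 × 931.494 MeV/u = 1664.00 MeV
BE/A = 1664.00 MeV / 209 = 7.962 MeV/nucleon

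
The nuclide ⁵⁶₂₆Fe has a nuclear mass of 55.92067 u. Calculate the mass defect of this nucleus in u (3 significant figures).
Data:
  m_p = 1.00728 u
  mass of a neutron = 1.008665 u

0.529 u

The nucleus contains 26 protons and 56 − 26 = 30 neutrons.
Σm = 26·m_p + 30·m_n = 26.18928 + 30.259950 = 56.449230 u
Δm = 56.449230 − 55.92067 = 0.528560 u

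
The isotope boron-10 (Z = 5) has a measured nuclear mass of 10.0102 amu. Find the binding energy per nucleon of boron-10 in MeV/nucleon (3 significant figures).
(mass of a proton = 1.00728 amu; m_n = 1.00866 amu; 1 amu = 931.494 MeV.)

6.47 MeV/nucleon

Σm = 5·m_p + 5·m_n = 5.03640 + 5.04330 = 10.07970 amu
Δm = 10.07970 − 10.0102 = 0.06950 amu
Binding energy = Δm·c² = 0.06950 × 931.494 MeV/amu = 64.7388 MeV
Per nucleon: 64.7388 / 10 = 6.474 MeV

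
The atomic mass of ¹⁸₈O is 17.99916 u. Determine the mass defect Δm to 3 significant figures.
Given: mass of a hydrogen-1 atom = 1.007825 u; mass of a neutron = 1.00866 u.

0.150 u

With 8 protons and 10 neutrons (A = 18):
Total constituent mass: 8 × 1.007825 + 10 × 1.00866 = 18.149200 u
Δm = 18.149200 − 17.99916 = 0.150040 u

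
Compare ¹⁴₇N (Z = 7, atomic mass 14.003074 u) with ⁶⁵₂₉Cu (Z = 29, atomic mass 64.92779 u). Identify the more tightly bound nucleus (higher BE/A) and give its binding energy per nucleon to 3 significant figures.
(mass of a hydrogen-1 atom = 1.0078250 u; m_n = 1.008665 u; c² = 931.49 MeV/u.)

⁶⁵₂₉Cu; 8.76 MeV/nucleon

¹⁴₇N: Σm = 7(1.0078250) + 7(1.008665) = 14.1154300 u; Δm = 0.1123560 u; E_B = 104.66 MeV; E_B/A = 7.476 MeV
⁶⁵₂₉Cu: Σm = 29(1.0078250) + 36(1.008665) = 65.5388650 u; Δm = 0.6110750 u; E_B = 569.21 MeV; E_B/A = 8.757 MeV
⁶⁵₂₉Cu has the higher binding energy per nucleon, so it is the more tightly bound nucleus.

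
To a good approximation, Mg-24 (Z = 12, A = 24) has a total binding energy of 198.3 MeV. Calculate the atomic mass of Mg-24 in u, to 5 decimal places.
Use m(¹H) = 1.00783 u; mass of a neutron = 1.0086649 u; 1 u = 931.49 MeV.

Mass defect = 198.3 MeV / (931.49 MeV/u) = 0.2128847 u
Constituent mass = 12(1.00783) + 12(1.0086649) = 24.1979388 u
Atomic mass = 24.1979388 − 0.2128847 = 23.9850541 u ≈ 23.98505 u (to 5 decimal places)

23.98505 u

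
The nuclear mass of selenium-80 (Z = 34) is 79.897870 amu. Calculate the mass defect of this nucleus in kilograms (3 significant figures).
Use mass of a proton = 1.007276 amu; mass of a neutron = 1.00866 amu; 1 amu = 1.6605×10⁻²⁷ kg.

With 34 protons and 46 neutrons (A = 80):
Mass of separated nucleons = 34(1.007276) + 46(1.00866) = 34.247384 + 46.39836 = 80.645744 amu
The mass defect is 80.645744 − 79.897870 = 0.747874 amu.
In SI units: 0.747874 amu × 1.6605×10⁻²⁷ kg/amu = 1.2418e-27 kg

1.24e-27 kg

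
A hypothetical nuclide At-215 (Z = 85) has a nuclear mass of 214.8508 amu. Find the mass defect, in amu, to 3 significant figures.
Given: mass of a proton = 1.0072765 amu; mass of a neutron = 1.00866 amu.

Total constituent mass: 85 × 1.0072765 + 130 × 1.00866 = 216.7443025 amu
Mass defect Δm = 216.7443025 − 214.8508 = 1.8935025 amu

1.89 amu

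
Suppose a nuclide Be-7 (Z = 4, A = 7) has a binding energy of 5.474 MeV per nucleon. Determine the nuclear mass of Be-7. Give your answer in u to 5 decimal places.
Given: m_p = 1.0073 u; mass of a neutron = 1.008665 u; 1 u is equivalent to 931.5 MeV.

7.01406 u

Total binding energy = 7 × 5.474 = 38.318 MeV
Mass defect = 38.318 MeV / (931.5 MeV/u) = 0.0411358 u
Constituent mass = 4(1.0073) + 3(1.008665) = 7.055195 u
Nuclear mass = 7.055195 − 0.0411358 = 7.0140592 u ≈ 7.01406 u (to 5 decimal places)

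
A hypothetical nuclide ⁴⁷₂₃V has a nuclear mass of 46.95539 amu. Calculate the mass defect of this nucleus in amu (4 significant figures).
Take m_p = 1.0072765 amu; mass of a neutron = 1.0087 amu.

0.4208 amu

Z = 23, so N = A − Z = 47 − 23 = 24.
Total constituent mass: 23 × 1.0072765 + 24 × 1.0087 = 47.3761595 amu
Δm = 47.3761595 − 46.95539 = 0.4207695 amu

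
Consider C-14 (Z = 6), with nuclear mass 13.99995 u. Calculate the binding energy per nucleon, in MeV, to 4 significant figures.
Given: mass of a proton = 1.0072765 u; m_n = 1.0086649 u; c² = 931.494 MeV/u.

7.520 MeV/nucleon

The nucleus contains 6 protons and 14 − 6 = 8 neutrons.
Total constituent mass: 6 × 1.0072765 + 8 × 1.0086649 = 14.1129782 u
The mass defect is 14.1129782 − 13.99995 = 0.1130282 u.
Converting to energy: 0.1130282 u × 931.494 MeV/u = 105.285 MeV
BE/A = 105.285 MeV / 14 = 7.520 MeV/nucleon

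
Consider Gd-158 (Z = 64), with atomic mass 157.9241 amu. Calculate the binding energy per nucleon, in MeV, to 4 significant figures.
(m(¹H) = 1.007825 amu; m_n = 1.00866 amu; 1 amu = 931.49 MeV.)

With 64 protons and 94 neutrons (A = 158):
Mass of separated nucleons = 64(1.007825) + 94(1.00866) = 64.500800 + 94.81404 = 159.314840 amu
Δm = 159.314840 − 157.9241 = 1.390740 amu
Converting to energy: 1.390740 amu × 931.49 MeV/amu = 1295.46 MeV
Per nucleon: 1295.46 / 158 = 8.199 MeV

8.199 MeV/nucleon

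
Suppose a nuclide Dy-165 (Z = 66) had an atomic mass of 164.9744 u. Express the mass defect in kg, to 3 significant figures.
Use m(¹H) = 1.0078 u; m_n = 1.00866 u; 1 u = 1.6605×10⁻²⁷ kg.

Z = 66, so N = A − Z = 165 − 66 = 99.
Mass of separated nucleons = 66(1.0078) + 99(1.00866) = 66.5148 + 99.85734 = 166.37214 u
Mass defect Δm = 166.37214 − 164.9744 = 1.39774 u
In SI units: 1.39774 u × 1.6605×10⁻²⁷ kg/u = 2.3209e-27 kg

2.32e-27 kg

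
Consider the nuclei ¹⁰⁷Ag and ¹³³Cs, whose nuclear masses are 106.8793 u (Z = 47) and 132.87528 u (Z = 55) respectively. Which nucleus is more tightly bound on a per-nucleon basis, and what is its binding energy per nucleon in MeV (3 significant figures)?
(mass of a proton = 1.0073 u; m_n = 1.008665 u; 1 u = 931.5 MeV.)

¹⁰⁷Ag; 8.56 MeV/nucleon

¹⁰⁷Ag: Σm = 47(1.0073) + 60(1.008665) = 107.863000 u; Δm = 0.983700 u; E_B = 916.32 MeV; E_B/A = 8.564 MeV
¹³³Cs: Σm = 55(1.0073) + 78(1.008665) = 134.077370 u; Δm = 1.202090 u; E_B = 1119.7 MeV; E_B/A = 8.419 MeV
¹⁰⁷Ag has the higher binding energy per nucleon, so it is the more tightly bound nucleus.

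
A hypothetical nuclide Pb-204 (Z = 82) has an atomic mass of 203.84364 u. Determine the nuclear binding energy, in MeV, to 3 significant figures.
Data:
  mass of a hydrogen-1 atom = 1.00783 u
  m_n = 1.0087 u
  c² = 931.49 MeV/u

Mass of separated nucleons = 82(1.00783) + 122(1.0087) = 82.64206 + 123.0614 = 205.70346 u
The mass defect is 205.70346 − 203.84364 = 1.85982 u.
Converting to energy: 1.85982 u × 931.49 MeV/u = 1732.40 MeV

1730 MeV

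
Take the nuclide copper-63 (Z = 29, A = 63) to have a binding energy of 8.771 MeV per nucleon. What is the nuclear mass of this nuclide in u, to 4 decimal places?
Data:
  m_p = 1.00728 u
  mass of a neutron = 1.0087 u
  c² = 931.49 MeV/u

62.9137 u

Total binding energy = 63 × 8.771 = 552.573 MeV
Mass defect = 552.573 MeV / (931.49 MeV/u) = 0.593214 u
Constituent mass = 29(1.00728) + 34(1.0087) = 63.50692 u
Nuclear mass = 63.50692 − 0.593214 = 62.913706 u ≈ 62.9137 u (to 4 decimal places)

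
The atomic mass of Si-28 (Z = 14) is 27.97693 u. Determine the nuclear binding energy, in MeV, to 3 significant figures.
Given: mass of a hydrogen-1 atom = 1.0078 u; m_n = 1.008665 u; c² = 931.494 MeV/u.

236 MeV

The nucleus contains 14 protons and 28 − 14 = 14 neutrons.
Total constituent mass: 14 × 1.0078 + 14 × 1.008665 = 28.230510 u
Mass defect Δm = 28.230510 − 27.97693 = 0.253580 u
Converting to energy: 0.253580 u × 931.494 MeV/u = 236.208 MeV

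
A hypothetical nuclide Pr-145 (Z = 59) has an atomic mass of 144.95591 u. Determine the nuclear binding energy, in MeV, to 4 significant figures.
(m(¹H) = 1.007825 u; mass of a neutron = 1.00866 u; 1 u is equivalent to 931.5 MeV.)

Σm = 59·m(¹H) + 86·m_n = 59.461675 + 86.74476 = 146.206435 u
The mass defect is 146.206435 − 144.95591 = 1.250525 u.
Converting to energy: 1.250525 u × 931.5 MeV/u = 1164.86 MeV

1165 MeV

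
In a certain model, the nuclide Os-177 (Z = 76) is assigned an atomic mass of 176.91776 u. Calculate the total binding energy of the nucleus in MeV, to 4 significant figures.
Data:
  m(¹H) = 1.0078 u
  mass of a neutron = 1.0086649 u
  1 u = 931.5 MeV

Mass of separated nucleons = 76(1.0078) + 101(1.0086649) = 76.5928 + 101.8751549 = 178.4679549 u
The mass defect is 178.4679549 − 176.91776 = 1.5501949 u.
Binding energy = Δm·c² = 1.5501949 × 931.5 MeV/u = 1444.01 MeV

1444 MeV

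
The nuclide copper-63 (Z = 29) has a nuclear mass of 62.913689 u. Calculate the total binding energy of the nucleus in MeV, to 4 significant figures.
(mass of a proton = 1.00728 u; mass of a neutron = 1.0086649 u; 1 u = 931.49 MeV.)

551.5 MeV

Σm = 29·m_p + 34·m_n = 29.21112 + 34.2946066 = 63.5057266 u
Δm = 63.5057266 − 62.913689 = 0.5920376 u
E_B = 0.5920376 × 931.49 = 551.477 MeV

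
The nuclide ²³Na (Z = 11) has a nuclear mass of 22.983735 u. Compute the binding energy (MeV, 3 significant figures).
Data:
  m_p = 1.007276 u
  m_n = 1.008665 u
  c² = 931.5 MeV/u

With 11 protons and 12 neutrons (A = 23):
Mass of separated nucleons = 11(1.007276) + 12(1.008665) = 11.080036 + 12.103980 = 23.184016 u
The mass defect is 23.184016 − 22.983735 = 0.200281 u.
E_B = 0.200281 × 931.5 = 186.562 MeV

187 MeV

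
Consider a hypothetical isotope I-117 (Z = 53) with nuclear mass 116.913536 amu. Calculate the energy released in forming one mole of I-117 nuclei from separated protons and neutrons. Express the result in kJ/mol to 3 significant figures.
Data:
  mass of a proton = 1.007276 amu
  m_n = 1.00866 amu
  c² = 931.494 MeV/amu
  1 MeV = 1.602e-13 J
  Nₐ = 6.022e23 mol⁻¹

9.22e+10 kJ/mol

Σm = 53·m_p + 64·m_n = 53.385628 + 64.55424 = 117.939868 amu
Mass defect Δm = 117.939868 − 116.913536 = 1.026332 amu
Converting to energy: 1.026332 amu × 931.494 MeV/amu = 956.022 MeV
Per nucleus in joules: 956.022 MeV × 1.602e-13 J/MeV = 1.5315e-10 J
Per mole: 1.5315e-10 J × 6.022e23 mol⁻¹ = 9.2227e+13 J/mol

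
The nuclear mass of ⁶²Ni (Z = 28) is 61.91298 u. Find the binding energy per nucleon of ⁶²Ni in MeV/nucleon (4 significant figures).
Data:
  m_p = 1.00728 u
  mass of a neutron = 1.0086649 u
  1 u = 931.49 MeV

8.796 MeV/nucleon

Mass of separated nucleons = 28(1.00728) + 34(1.0086649) = 28.20384 + 34.2946066 = 62.4984466 u
The mass defect is 62.4984466 − 61.91298 = 0.5854666 u.
Binding energy = Δm·c² = 0.5854666 × 931.49 MeV/u = 545.356 MeV
BE/A = 545.356 MeV / 62 = 8.796 MeV/nucleon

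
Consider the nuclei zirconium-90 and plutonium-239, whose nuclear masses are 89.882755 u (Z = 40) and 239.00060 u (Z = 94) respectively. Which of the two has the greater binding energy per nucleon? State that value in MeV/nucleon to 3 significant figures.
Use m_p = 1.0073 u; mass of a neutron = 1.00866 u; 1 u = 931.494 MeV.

zirconium-90; 8.72 MeV/nucleon

zirconium-90: Σm = 40(1.0073) + 50(1.00866) = 90.72500 u; Δm = 0.842245 u; E_B = 784.55 MeV; E_B/A = 8.717 MeV
plutonium-239: Σm = 94(1.0073) + 145(1.00866) = 240.94190 u; Δm = 1.94130 u; E_B = 1808.3 MeV; E_B/A = 7.566 MeV
zirconium-90 has the higher binding energy per nucleon, so it is the more tightly bound nucleus.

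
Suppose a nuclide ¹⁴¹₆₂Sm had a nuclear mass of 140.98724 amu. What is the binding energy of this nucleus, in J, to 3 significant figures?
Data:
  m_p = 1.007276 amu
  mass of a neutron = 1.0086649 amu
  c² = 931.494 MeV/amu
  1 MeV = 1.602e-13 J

Z = 62, so N = A − Z = 141 − 62 = 79.
Mass of separated nucleons = 62(1.007276) + 79(1.0086649) = 62.451112 + 79.6845271 = 142.1356391 amu
The mass defect is 142.1356391 − 140.98724 = 1.1483991 amu.
Binding energy = Δm·c² = 1.1483991 × 931.494 MeV/amu = 1069.73 MeV
In joules: 1069.73 MeV × 1.602e-13 J/MeV = 1.7137e-10 J

1.71e-10 J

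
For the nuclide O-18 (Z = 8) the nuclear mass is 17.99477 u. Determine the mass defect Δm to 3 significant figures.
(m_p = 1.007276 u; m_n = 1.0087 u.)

With 8 protons and 10 neutrons (A = 18):
Mass of separated nucleons = 8(1.007276) + 10(1.0087) = 8.058208 + 10.0870 = 18.145208 u
Mass defect Δm = 18.145208 − 17.99477 = 0.150438 u

0.150 u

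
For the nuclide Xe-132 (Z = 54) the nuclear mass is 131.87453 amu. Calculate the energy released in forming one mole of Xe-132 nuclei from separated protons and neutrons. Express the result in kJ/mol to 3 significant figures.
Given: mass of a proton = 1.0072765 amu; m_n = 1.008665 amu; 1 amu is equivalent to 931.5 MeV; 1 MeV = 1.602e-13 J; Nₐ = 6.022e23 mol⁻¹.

1.07e+11 kJ/mol

Σm = 54·m_p + 78·m_n = 54.3929310 + 78.675870 = 133.0688010 amu
Mass defect Δm = 133.0688010 − 131.87453 = 1.1942710 amu
Binding energy = Δm·c² = 1.1942710 × 931.5 MeV/amu = 1112.46 MeV
Per nucleus in joules: 1112.46 MeV × 1.602e-13 J/MeV = 1.7822e-10 J
Per mole: 1.7822e-10 J × 6.022e23 mol⁻¹ = 1.0732e+14 J/mol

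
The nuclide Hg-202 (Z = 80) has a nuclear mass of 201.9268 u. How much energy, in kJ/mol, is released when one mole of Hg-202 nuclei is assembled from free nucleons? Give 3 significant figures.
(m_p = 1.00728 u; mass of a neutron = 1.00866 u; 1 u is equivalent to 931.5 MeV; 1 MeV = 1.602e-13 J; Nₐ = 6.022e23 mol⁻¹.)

Σm = 80·m_p + 122·m_n = 80.58240 + 123.05652 = 203.63892 u
The mass defect is 203.63892 − 201.9268 = 1.71212 u.
E_B = 1.71212 × 931.5 = 1594.84 MeV
Per nucleus in joules: 1594.84 MeV × 1.602e-13 J/MeV = 2.5549e-10 J
Per mole: 2.5549e-10 J × 6.022e23 mol⁻¹ = 1.5386e+14 J/mol

1.54e+11 kJ/mol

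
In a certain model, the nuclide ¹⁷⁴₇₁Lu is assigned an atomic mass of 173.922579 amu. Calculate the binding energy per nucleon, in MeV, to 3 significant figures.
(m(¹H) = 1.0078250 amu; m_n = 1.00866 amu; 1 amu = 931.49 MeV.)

Mass of separated nucleons = 71(1.0078250) + 103(1.00866) = 71.5555750 + 103.89198 = 175.4475550 amu
The mass defect is 175.4475550 − 173.922579 = 1.5249760 amu.
E_B = 1.5249760 × 931.49 = 1420.50 MeV
BE/A = 1420.50 MeV / 174 = 8.164 MeV/nucleon

8.16 MeV/nucleon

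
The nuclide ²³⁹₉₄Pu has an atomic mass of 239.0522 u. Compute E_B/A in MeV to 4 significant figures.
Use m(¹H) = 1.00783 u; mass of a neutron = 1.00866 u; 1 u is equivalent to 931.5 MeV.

Z = 94, so N = A − Z = 239 − 94 = 145.
Σm = 94·m(¹H) + 145·m_n = 94.73602 + 146.25570 = 240.99172 u
The mass defect is 240.99172 − 239.0522 = 1.93952 u.
Converting to energy: 1.93952 u × 931.5 MeV/u = 1806.66 MeV
BE/A = 1806.66 MeV / 239 = 7.559 MeV/nucleon

7.559 MeV/nucleon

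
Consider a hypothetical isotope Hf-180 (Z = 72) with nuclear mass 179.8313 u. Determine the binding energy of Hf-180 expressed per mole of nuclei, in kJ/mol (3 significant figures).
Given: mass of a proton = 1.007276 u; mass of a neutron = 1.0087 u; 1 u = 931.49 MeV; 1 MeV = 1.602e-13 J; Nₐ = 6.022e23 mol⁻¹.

1.47e+11 kJ/mol

With 72 protons and 108 neutrons (A = 180):
Mass of separated nucleons = 72(1.007276) + 108(1.0087) = 72.523872 + 108.9396 = 181.463472 u
Mass defect Δm = 181.463472 − 179.8313 = 1.632172 u
E_B = 1.632172 × 931.49 = 1520.35 MeV
Per nucleus in joules: 1520.35 MeV × 1.602e-13 J/MeV = 2.4356e-10 J
Per mole: 2.4356e-10 J × 6.022e23 mol⁻¹ = 1.4667e+14 J/mol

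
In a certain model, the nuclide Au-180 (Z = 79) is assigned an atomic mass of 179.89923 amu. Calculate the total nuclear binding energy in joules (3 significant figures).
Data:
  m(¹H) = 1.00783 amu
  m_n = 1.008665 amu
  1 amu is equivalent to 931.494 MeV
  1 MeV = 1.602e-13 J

Σm = 79·m(¹H) + 101·m_n = 79.61857 + 101.875165 = 181.493735 amu
Mass defect Δm = 181.493735 − 179.89923 = 1.594505 amu
Converting to energy: 1.594505 amu × 931.494 MeV/amu = 1485.27 MeV
In joules: 1485.27 MeV × 1.602e-13 J/MeV = 2.3794e-10 J

2.38e-10 J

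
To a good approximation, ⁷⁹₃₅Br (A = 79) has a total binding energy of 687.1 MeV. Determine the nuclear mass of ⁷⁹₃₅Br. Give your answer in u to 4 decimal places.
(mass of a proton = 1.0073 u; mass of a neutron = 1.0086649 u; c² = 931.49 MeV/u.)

Mass defect = 687.1 MeV / (931.49 MeV/u) = 0.737635 u
Constituent mass = 35(1.0073) + 44(1.0086649) = 79.6367556 u
Nuclear mass = 79.6367556 − 0.737635 = 78.8991206 u ≈ 78.8991 u (to 4 decimal places)

78.8991 u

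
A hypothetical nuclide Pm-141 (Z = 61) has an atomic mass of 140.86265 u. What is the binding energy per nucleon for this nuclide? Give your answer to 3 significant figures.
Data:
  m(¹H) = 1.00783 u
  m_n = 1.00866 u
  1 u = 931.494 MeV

8.64 MeV/nucleon

With 61 protons and 80 neutrons (A = 141):
Σm = 61·m(¹H) + 80·m_n = 61.47763 + 80.69280 = 142.17043 u
Mass defect Δm = 142.17043 − 140.86265 = 1.30778 u
Converting to energy: 1.30778 u × 931.494 MeV/u = 1218.19 MeV
Dividing by A = 141 gives 8.640 MeV per nucleon.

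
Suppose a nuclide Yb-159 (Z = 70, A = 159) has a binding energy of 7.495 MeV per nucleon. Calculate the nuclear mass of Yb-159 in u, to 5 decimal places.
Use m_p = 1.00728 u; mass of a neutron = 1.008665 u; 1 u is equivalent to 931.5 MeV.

Total binding energy = 159 × 7.495 = 1191.705 MeV
Mass defect = 1191.705 MeV / (931.5 MeV/u) = 1.2793398 u
Constituent mass = 70(1.00728) + 89(1.008665) = 160.280785 u
Nuclear mass = 160.280785 − 1.2793398 = 159.0014452 u ≈ 159.00145 u (to 5 decimal places)

159.00145 u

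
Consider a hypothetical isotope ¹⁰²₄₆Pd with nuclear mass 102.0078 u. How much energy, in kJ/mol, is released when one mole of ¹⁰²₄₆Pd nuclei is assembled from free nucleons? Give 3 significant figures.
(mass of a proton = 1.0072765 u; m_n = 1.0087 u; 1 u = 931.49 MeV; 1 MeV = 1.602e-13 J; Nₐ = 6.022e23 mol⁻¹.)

7.32e+10 kJ/mol

Total constituent mass: 46 × 1.0072765 + 56 × 1.0087 = 102.8219190 u
The mass defect is 102.8219190 − 102.0078 = 0.8141190 u.
E_B = 0.8141190 × 931.49 = 758.344 MeV
Per nucleus in joules: 758.344 MeV × 1.602e-13 J/MeV = 1.2149e-10 J
Per mole: 1.2149e-10 J × 6.022e23 mol⁻¹ = 7.3161e+13 J/mol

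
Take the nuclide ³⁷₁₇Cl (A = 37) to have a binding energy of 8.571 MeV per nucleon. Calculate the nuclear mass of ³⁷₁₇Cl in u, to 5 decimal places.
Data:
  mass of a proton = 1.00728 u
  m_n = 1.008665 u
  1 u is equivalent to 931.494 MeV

36.95661 u

Total binding energy = 37 × 8.571 = 317.127 MeV
Mass defect = 317.127 MeV / (931.494 MeV/u) = 0.3404499 u
Constituent mass = 17(1.00728) + 20(1.008665) = 37.297060 u
Nuclear mass = 37.297060 − 0.3404499 = 36.9566101 u ≈ 36.95661 u (to 5 decimal places)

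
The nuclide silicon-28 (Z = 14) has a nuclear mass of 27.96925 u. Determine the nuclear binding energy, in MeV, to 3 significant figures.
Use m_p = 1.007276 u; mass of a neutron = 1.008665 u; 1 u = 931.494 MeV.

The nucleus contains 14 protons and 28 − 14 = 14 neutrons.
Total constituent mass: 14 × 1.007276 + 14 × 1.008665 = 28.223174 u
The mass defect is 28.223174 − 27.96925 = 0.253924 u.
E_B = 0.253924 × 931.494 = 236.529 MeV

237 MeV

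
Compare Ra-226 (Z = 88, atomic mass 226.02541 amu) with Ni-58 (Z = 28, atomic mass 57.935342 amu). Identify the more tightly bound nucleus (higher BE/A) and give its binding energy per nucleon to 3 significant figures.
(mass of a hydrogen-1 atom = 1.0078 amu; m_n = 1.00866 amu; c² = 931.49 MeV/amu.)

Ra-226: Σm = 88(1.0078) + 138(1.00866) = 227.88148 amu; Δm = 1.85607 amu; E_B = 1728.9 MeV; E_B/A = 7.650 MeV
Ni-58: Σm = 28(1.0078) + 30(1.00866) = 58.47820 amu; Δm = 0.542858 amu; E_B = 505.67 MeV; E_B/A = 8.718 MeV
Ni-58 has the higher binding energy per nucleon, so it is the more tightly bound nucleus.

Ni-58; 8.72 MeV/nucleon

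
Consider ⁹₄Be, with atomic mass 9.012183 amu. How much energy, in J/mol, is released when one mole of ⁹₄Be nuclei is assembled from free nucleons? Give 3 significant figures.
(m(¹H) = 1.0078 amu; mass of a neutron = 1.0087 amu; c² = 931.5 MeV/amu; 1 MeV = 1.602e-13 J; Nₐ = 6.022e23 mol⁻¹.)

5.62e+12 J/mol

Total constituent mass: 4 × 1.0078 + 5 × 1.0087 = 9.0747 amu
The mass defect is 9.0747 − 9.012183 = 0.062517 amu.
Binding energy = Δm·c² = 0.062517 × 931.5 MeV/amu = 58.2346 MeV
Per nucleus in joules: 58.2346 MeV × 1.602e-13 J/MeV = 9.3292e-12 J
Per mole: 9.3292e-12 J × 6.022e23 mol⁻¹ = 5.6180e+12 J/mol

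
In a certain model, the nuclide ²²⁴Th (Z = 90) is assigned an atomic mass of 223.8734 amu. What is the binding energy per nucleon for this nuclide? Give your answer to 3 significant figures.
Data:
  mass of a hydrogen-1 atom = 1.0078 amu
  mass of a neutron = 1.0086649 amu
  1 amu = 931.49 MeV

8.27 MeV/nucleon

Total constituent mass: 90 × 1.0078 + 134 × 1.0086649 = 225.8630966 amu
The mass defect is 225.8630966 − 223.8734 = 1.9896966 amu.
E_B = 1.9896966 × 931.49 = 1853.38 MeV
Per nucleon: 1853.38 / 224 = 8.274 MeV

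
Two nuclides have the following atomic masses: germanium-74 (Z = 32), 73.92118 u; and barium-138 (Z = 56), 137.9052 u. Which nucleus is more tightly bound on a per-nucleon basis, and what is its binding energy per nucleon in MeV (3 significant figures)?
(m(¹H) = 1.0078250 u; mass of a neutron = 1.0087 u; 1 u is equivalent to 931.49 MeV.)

germanium-74: Σm = 32(1.0078250) + 42(1.0087) = 74.6158000 u; Δm = 0.6946200 u; E_B = 647.03 MeV; E_B/A = 8.744 MeV
barium-138: Σm = 56(1.0078250) + 82(1.0087) = 139.1516000 u; Δm = 1.2464000 u; E_B = 1161.0 MeV; E_B/A = 8.413 MeV
germanium-74 has the higher binding energy per nucleon, so it is the more tightly bound nucleus.

germanium-74; 8.74 MeV/nucleon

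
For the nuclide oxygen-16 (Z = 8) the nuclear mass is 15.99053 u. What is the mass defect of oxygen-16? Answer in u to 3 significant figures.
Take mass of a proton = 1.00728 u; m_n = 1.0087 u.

The nucleus contains 8 protons and 16 − 8 = 8 neutrons.
Total constituent mass: 8 × 1.00728 + 8 × 1.0087 = 16.12784 u
The mass defect is 16.12784 − 15.99053 = 0.13731 u.

0.137 u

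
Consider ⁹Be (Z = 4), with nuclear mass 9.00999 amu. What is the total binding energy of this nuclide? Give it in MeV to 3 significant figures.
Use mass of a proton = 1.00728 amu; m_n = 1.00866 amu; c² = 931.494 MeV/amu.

Z = 4, so N = A − Z = 9 − 4 = 5.
Total constituent mass: 4 × 1.00728 + 5 × 1.00866 = 9.07242 amu
Mass defect Δm = 9.07242 − 9.00999 = 0.06243 amu
Converting to energy: 0.06243 amu × 931.494 MeV/amu = 58.1532 MeV

58.2 MeV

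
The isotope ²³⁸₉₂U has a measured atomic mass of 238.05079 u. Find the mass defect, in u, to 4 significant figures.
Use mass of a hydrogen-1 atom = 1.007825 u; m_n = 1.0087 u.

With 92 protons and 146 neutrons (A = 238):
Σm = 92·m(¹H) + 146·m_n = 92.719900 + 147.2702 = 239.990100 u
Mass defect Δm = 239.990100 − 238.05079 = 1.939310 u

1.939 u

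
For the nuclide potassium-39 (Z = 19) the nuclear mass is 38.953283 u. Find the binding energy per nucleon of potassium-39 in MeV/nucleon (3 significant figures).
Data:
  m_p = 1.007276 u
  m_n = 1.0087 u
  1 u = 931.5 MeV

8.57 MeV/nucleon

The nucleus contains 19 protons and 39 − 19 = 20 neutrons.
Σm = 19·m_p + 20·m_n = 19.138244 + 20.1740 = 39.312244 u
The mass defect is 39.312244 − 38.953283 = 0.358961 u.
Converting to energy: 0.358961 u × 931.5 MeV/u = 334.372 MeV
Per nucleon: 334.372 / 39 = 8.574 MeV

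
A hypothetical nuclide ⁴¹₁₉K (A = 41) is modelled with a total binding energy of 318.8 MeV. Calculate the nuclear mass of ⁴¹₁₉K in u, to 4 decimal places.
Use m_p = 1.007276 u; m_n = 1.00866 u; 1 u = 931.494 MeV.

Mass defect = 318.8 MeV / (931.494 MeV/u) = 0.342246 u
Constituent mass = 19(1.007276) + 22(1.00866) = 41.328764 u
Nuclear mass = 41.328764 − 0.342246 = 40.986518 u ≈ 40.9865 u (to 4 decimal places)

40.9865 u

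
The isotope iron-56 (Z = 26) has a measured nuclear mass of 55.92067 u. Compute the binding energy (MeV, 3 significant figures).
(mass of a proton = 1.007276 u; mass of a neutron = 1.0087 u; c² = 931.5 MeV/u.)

493 MeV

With 26 protons and 30 neutrons (A = 56):
Total constituent mass: 26 × 1.007276 + 30 × 1.0087 = 56.450176 u
Δm = 56.450176 − 55.92067 = 0.529506 u
Binding energy = Δm·c² = 0.529506 × 931.5 MeV/u = 493.235 MeV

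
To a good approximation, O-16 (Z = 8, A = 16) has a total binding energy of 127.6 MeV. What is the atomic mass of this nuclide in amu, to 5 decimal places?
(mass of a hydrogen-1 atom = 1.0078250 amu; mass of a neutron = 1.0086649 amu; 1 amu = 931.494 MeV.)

15.99493 amu

Mass defect = 127.6 MeV / (931.494 MeV/amu) = 0.13698424 amu
Constituent mass = 8(1.0078250) + 8(1.0086649) = 16.1319192 amu
Atomic mass = 16.1319192 − 0.13698424 = 15.99493496 amu ≈ 15.99493 amu (to 5 decimal places)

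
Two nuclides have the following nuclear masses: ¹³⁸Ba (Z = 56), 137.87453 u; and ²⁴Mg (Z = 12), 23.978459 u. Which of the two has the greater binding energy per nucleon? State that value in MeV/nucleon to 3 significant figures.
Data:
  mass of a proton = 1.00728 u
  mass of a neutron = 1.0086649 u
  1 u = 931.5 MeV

¹³⁸Ba; 8.39 MeV/nucleon

¹³⁸Ba: Σm = 56(1.00728) + 82(1.0086649) = 139.1182018 u; Δm = 1.2436718 u; E_B = 1158.48 MeV; E_B/A = 8.3948 MeV
²⁴Mg: Σm = 12(1.00728) + 12(1.0086649) = 24.1913388 u; Δm = 0.2128798 u; E_B = 198.298 MeV; E_B/A = 8.262 MeV
¹³⁸Ba has the higher binding energy per nucleon, so it is the more tightly bound nucleus.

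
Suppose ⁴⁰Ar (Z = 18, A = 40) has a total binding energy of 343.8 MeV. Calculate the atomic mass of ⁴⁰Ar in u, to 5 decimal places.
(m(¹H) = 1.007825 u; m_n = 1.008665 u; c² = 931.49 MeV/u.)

Mass defect = 343.8 MeV / (931.49 MeV/u) = 0.3690861 u
Constituent mass = 18(1.007825) + 22(1.008665) = 40.331480 u
Atomic mass = 40.331480 − 0.3690861 = 39.9623939 u ≈ 39.96239 u (to 5 decimal places)

39.96239 u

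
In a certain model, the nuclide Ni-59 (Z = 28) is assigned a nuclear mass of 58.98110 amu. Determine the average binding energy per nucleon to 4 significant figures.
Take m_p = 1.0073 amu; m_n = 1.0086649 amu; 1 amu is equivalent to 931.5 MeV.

7.766 MeV/nucleon

Z = 28, so N = A − Z = 59 − 28 = 31.
Total constituent mass: 28 × 1.0073 + 31 × 1.0086649 = 59.4730119 amu
The mass defect is 59.4730119 − 58.98110 = 0.4919119 amu.
Converting to energy: 0.4919119 amu × 931.5 MeV/amu = 458.216 MeV
Dividing by A = 59 gives 7.766 MeV per nucleon.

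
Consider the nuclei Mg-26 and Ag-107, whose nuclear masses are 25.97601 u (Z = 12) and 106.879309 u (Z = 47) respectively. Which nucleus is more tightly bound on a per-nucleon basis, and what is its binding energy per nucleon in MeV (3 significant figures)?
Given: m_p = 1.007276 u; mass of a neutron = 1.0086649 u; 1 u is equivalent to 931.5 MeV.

Mg-26: Σm = 12(1.007276) + 14(1.0086649) = 26.2086206 u; Δm = 0.2326106 u; E_B = 216.68 MeV; E_B/A = 8.334 MeV
Ag-107: Σm = 47(1.007276) + 60(1.0086649) = 107.8618660 u; Δm = 0.9825570 u; E_B = 915.25 MeV; E_B/A = 8.554 MeV
Ag-107 has the higher binding energy per nucleon, so it is the more tightly bound nucleus.

Ag-107; 8.55 MeV/nucleon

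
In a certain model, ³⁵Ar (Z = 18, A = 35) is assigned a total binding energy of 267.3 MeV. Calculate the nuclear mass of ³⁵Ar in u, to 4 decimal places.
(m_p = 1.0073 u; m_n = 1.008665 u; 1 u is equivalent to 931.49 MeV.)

Mass defect = 267.3 MeV / (931.49 MeV/u) = 0.286960 u
Constituent mass = 18(1.0073) + 17(1.008665) = 35.278705 u
Nuclear mass = 35.278705 − 0.286960 = 34.991745 u ≈ 34.9917 u (to 4 decimal places)

34.9917 u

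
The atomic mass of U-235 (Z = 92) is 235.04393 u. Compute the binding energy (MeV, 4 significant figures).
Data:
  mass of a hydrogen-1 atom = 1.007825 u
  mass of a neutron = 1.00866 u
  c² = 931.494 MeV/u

1783 MeV

Mass of separated nucleons = 92(1.007825) + 143(1.00866) = 92.719900 + 144.23838 = 236.958280 u
Δm = 236.958280 − 235.04393 = 1.914350 u
Converting to energy: 1.914350 u × 931.494 MeV/u = 1783.21 MeV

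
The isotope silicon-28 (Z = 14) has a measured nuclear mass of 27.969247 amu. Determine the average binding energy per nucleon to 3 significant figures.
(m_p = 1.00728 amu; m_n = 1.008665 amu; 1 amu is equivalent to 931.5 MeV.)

8.45 MeV/nucleon

Mass of separated nucleons = 14(1.00728) + 14(1.008665) = 14.10192 + 14.121310 = 28.223230 amu
Mass defect Δm = 28.223230 − 27.969247 = 0.253983 amu
E_B = 0.253983 × 931.5 = 236.585 MeV
Dividing by A = 28 gives 8.449 MeV per nucleon.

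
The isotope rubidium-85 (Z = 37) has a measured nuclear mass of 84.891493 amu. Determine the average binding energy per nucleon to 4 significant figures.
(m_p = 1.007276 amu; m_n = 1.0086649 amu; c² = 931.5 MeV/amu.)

The nucleus contains 37 protons and 85 − 37 = 48 neutrons.
Σm = 37·m_p + 48·m_n = 37.269212 + 48.4159152 = 85.6851272 amu
The mass defect is 85.6851272 − 84.891493 = 0.7936342 amu.
Converting to energy: 0.7936342 amu × 931.5 MeV/amu = 739.270 MeV
Per nucleon: 739.270 / 85 = 8.697 MeV

8.697 MeV/nucleon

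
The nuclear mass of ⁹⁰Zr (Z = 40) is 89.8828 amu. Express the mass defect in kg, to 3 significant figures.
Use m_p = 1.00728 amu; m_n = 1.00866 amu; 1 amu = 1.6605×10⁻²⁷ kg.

1.40e-27 kg

The nucleus contains 40 protons and 90 − 40 = 50 neutrons.
Total constituent mass: 40 × 1.00728 + 50 × 1.00866 = 90.72420 amu
Δm = 90.72420 − 89.8828 = 0.84140 amu
In SI units: 0.84140 amu × 1.6605×10⁻²⁷ kg/amu = 1.3971e-27 kg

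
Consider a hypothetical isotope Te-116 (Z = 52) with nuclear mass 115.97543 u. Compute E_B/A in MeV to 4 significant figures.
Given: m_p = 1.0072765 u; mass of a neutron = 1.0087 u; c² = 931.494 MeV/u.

With 52 protons and 64 neutrons (A = 116):
Total constituent mass: 52 × 1.0072765 + 64 × 1.0087 = 116.9351780 u
Δm = 116.9351780 − 115.97543 = 0.9597480 u
Binding energy = Δm·c² = 0.9597480 × 931.494 MeV/u = 894.000 MeV
BE/A = 894.000 MeV / 116 = 7.707 MeV/nucleon

7.707 MeV/nucleon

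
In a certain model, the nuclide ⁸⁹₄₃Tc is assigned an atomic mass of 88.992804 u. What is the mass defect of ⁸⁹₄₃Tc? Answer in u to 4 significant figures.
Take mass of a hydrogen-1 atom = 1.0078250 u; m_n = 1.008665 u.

Σm = 43·m(¹H) + 46·m_n = 43.3364750 + 46.398590 = 89.7350650 u
Mass defect Δm = 89.7350650 − 88.992804 = 0.7422610 u

0.7423 u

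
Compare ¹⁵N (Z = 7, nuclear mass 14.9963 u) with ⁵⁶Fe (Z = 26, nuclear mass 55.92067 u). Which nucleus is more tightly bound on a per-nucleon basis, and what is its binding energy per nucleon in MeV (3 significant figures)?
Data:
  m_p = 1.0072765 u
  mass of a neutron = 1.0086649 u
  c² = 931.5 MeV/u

¹⁵N: Σm = 7(1.0072765) + 8(1.0086649) = 15.1202547 u; Δm = 0.1239547 u; E_B = 115.464 MeV; E_B/A = 7.698 MeV
⁵⁶Fe: Σm = 26(1.0072765) + 30(1.0086649) = 56.4491360 u; Δm = 0.5284660 u; E_B = 492.266 MeV; E_B/A = 8.790 MeV
⁵⁶Fe has the higher binding energy per nucleon, so it is the more tightly bound nucleus.

⁵⁶Fe; 8.79 MeV/nucleon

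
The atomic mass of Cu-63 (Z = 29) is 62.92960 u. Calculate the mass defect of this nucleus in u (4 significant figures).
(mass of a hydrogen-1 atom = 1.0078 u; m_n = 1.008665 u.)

The nucleus contains 29 protons and 63 − 29 = 34 neutrons.
Mass of separated nucleons = 29(1.0078) + 34(1.008665) = 29.2262 + 34.294610 = 63.520810 u
Mass defect Δm = 63.520810 − 62.92960 = 0.591210 u

0.5912 u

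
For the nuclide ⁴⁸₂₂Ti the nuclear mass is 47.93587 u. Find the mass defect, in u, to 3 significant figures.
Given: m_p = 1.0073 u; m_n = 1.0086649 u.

0.450 u

Total constituent mass: 22 × 1.0073 + 26 × 1.0086649 = 48.3858874 u
Δm = 48.3858874 − 47.93587 = 0.4500174 u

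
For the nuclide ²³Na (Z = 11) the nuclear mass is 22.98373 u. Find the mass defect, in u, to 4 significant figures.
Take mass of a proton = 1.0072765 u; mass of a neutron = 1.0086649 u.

The nucleus contains 11 protons and 23 − 11 = 12 neutrons.
Mass of separated nucleons = 11(1.0072765) + 12(1.0086649) = 11.0800415 + 12.1039788 = 23.1840203 u
Δm = 23.1840203 − 22.98373 = 0.2002903 u

0.2003 u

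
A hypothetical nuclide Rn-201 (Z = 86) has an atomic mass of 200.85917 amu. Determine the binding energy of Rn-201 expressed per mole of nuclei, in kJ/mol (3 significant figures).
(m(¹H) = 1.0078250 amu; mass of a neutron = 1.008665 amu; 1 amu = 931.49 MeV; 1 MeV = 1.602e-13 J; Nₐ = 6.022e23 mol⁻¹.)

Σm = 86·m(¹H) + 115·m_n = 86.6729500 + 115.996475 = 202.6694250 amu
Δm = 202.6694250 − 200.85917 = 1.8102550 amu
E_B = 1.8102550 × 931.49 = 1686.23 MeV
Per nucleus in joules: 1686.23 MeV × 1.602e-13 J/MeV = 2.7013e-10 J
Per mole: 2.7013e-10 J × 6.022e23 mol⁻¹ = 1.6267e+14 J/mol

1.63e+11 kJ/mol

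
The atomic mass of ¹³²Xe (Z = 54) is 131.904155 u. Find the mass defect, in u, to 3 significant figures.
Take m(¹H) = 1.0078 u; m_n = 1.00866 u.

1.19 u

With 54 protons and 78 neutrons (A = 132):
Total constituent mass: 54 × 1.0078 + 78 × 1.00866 = 133.09668 u
Mass defect Δm = 133.09668 − 131.904155 = 1.192525 u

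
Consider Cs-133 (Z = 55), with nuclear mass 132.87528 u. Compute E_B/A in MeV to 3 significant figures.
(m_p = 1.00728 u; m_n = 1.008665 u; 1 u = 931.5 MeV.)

Mass of separated nucleons = 55(1.00728) + 78(1.008665) = 55.40040 + 78.675870 = 134.076270 u
Mass defect Δm = 134.076270 − 132.87528 = 1.200990 u
Converting to energy: 1.200990 u × 931.5 MeV/u = 1118.72 MeV
Per nucleon: 1118.72 / 133 = 8.411 MeV

8.41 MeV/nucleon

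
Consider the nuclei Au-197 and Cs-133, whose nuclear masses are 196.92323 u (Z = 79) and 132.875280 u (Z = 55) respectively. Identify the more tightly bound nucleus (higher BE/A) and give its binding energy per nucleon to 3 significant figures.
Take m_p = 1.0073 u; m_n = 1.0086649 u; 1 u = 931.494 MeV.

Au-197: Σm = 79(1.0073) + 118(1.0086649) = 198.5991582 u; Δm = 1.6759282 u; E_B = 1561.1 MeV; E_B/A = 7.924 MeV
Cs-133: Σm = 55(1.0073) + 78(1.0086649) = 134.0773622 u; Δm = 1.2020822 u; E_B = 1119.7 MeV; E_B/A = 8.419 MeV
Cs-133 has the higher binding energy per nucleon, so it is the more tightly bound nucleus.

Cs-133; 8.42 MeV/nucleon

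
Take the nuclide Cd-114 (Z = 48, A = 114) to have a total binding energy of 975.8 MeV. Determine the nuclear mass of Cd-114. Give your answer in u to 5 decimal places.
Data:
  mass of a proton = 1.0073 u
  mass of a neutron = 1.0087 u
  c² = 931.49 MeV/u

113.87703 u

Mass defect = 975.8 MeV / (931.49 MeV/u) = 1.0475689 u
Constituent mass = 48(1.0073) + 66(1.0087) = 114.9246 u
Nuclear mass = 114.9246 − 1.0475689 = 113.8770311 u ≈ 113.87703 u (to 5 decimal places)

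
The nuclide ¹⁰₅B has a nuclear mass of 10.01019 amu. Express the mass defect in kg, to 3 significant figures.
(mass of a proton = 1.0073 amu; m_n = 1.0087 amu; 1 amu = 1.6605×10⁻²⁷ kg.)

1.16e-28 kg

Σm = 5·m_p + 5·m_n = 5.0365 + 5.0435 = 10.0800 amu
Mass defect Δm = 10.0800 − 10.01019 = 0.06981 amu
In SI units: 0.06981 amu × 1.6605×10⁻²⁷ kg/amu = 1.1592e-28 kg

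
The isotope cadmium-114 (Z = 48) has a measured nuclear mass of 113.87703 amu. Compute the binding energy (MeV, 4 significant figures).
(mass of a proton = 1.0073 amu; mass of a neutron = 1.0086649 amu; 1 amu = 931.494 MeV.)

Z = 48, so N = A − Z = 114 − 48 = 66.
Mass of separated nucleons = 48(1.0073) + 66(1.0086649) = 48.3504 + 66.5718834 = 114.9222834 amu
Mass defect Δm = 114.9222834 − 113.87703 = 1.0452534 amu
E_B = 1.0452534 × 931.494 = 973.647 MeV

973.6 MeV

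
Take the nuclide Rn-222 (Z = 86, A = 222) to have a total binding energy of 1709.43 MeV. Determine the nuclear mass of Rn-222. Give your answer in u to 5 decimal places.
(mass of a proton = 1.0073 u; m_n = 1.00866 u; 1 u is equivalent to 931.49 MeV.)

Mass defect = 1709.43 MeV / (931.49 MeV/u) = 1.8351566 u
Constituent mass = 86(1.0073) + 136(1.00866) = 223.80556 u
Nuclear mass = 223.80556 − 1.8351566 = 221.9704034 u ≈ 221.97040 u (to 5 decimal places)

221.97040 u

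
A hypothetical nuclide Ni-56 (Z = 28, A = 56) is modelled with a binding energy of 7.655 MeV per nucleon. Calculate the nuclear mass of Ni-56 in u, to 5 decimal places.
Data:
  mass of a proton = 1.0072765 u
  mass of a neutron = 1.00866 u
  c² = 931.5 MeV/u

55.98602 u

Total binding energy = 56 × 7.655 = 428.680 MeV
Mass defect = 428.680 MeV / (931.5 MeV/u) = 0.4602040 u
Constituent mass = 28(1.0072765) + 28(1.00866) = 56.4462220 u
Nuclear mass = 56.4462220 − 0.4602040 = 55.9860180 u ≈ 55.98602 u (to 5 decimal places)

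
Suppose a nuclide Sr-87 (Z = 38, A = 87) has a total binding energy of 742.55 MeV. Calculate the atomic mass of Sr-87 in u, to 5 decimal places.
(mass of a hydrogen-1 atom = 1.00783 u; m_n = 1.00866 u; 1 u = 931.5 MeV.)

Mass defect = 742.55 MeV / (931.5 MeV/u) = 0.7971551 u
Constituent mass = 38(1.00783) + 49(1.00866) = 87.72188 u
Atomic mass = 87.72188 − 0.7971551 = 86.9247249 u ≈ 86.92472 u (to 5 decimal places)

86.92472 u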